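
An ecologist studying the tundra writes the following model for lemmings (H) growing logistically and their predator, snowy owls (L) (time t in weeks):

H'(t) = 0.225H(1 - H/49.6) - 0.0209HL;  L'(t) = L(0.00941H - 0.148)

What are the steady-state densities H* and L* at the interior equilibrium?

From dL/dt = 0 with L > 0: 0.00941H* = 0.148, so H* = 15.7.
Substitute into dH/dt = 0: 0.225(1 - 15.7/49.6) = 0.0209L*.
The bracket is 0.683, giving L* = 0.154/0.0209 = 7.35.

H* ≈ 15.7, L* ≈ 7.35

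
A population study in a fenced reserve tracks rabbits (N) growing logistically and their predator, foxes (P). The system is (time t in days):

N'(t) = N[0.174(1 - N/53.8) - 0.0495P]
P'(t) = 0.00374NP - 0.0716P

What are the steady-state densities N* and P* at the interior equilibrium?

From dP/dt = 0 with P > 0: 0.00374N* = 0.0716, so N* = 19.1.
Substitute into dN/dt = 0: 0.174(1 - 19.1/53.8) = 0.0495P*.
The bracket is 0.644, giving P* = 0.112/0.0495 = 2.26.

N* ≈ 19.1, P* ≈ 2.26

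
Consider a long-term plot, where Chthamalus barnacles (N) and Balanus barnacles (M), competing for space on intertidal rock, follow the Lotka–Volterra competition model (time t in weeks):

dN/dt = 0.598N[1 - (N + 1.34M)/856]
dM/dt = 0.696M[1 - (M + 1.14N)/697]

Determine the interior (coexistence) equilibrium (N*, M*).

Setting both brackets to zero gives the nullclines N + 1.34M = 856 and 1.14N + M = 697.
Substituting M = 697 - 1.14N into the first: N(1 - 1.34·1.14) = 856 - 1.34·697.
So N* = -78/-0.528 = 148, and then M* = 697 - 1.14·148 = 529.

N* ≈ 148, M* ≈ 529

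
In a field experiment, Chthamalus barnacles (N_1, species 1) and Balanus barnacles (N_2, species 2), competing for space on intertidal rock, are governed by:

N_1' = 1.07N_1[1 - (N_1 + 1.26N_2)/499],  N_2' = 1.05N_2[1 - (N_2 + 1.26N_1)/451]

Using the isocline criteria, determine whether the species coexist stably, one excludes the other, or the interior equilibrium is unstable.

unstable coexistence (outcome depends on initial conditions)

Compare the nullcline intercepts: K1/α12 = 499/1.26 = 396 < K2 = 451; K2/α21 = 451/1.26 = 358 < K1 = 499.
Since both are reversed, neither can invade when rare; the interior point is a saddle.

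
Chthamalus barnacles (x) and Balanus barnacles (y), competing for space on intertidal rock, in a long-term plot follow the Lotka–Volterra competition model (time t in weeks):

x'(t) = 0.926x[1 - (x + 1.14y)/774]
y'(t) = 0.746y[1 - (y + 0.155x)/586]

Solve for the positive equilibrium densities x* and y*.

Setting both brackets to zero gives the nullclines x + 1.14y = 774 and 0.155x + y = 586.
Substituting y = 586 - 0.155x into the first: x(1 - 1.14·0.155) = 774 - 1.14·586.
So x* = 106/0.823 = 129, and then y* = 586 - 0.155·129 = 566.

x* ≈ 129, y* ≈ 566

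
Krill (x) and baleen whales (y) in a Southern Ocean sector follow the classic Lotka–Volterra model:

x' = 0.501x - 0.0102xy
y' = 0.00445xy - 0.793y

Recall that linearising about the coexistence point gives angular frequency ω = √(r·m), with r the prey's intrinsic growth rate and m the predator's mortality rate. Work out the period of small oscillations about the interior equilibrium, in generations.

Here r = 0.501 and m = 0.793, so r·m = 0.397.
ω = √0.397 = 0.63 per generation, hence T = 2π/ω ≈ 9.97 generations.

T ≈ 9.97 generations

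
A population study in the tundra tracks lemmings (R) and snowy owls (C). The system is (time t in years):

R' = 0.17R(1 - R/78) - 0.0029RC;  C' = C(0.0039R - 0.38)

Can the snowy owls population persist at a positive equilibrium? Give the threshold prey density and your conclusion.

Threshold R = 97.4; K < 97.4, so no, the predator goes extinct.

The predator equation gives dC/dt > 0 only when R > 0.38/0.0039 = 97.4.
Without the predator, R → K = 78. Since 78 < 97.4, the predator cannot invade.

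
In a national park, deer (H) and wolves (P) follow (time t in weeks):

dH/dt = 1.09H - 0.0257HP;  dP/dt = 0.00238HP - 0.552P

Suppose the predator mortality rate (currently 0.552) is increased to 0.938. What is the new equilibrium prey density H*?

At the interior fixed point, setting dP/dt = 0 with P > 0 fixes H* = (predator death rate)/(HP coefficient) — independent of the other coefficients.
With the change, H* = 0.938/0.00238 = 394; it rises from 232.

H* ≈ 394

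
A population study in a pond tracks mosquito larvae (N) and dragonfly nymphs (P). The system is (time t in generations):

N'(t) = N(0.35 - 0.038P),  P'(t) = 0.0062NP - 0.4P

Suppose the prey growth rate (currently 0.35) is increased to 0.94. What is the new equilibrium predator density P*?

P* ≈ 24.7

At the interior fixed point, setting dN/dt = 0 with N > 0 fixes P* = (prey growth rate)/(NP coefficient) — independent of the other coefficients.
With the change, P* = 0.94/0.038 = 24.7; it rises from 9.21.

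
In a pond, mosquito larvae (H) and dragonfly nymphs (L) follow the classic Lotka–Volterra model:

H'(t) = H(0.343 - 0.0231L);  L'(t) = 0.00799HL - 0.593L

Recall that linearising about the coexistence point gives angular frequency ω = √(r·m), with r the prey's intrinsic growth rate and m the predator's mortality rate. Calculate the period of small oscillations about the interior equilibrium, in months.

Here r = 0.343 and m = 0.593, so r·m = 0.203.
ω = √0.203 = 0.451 per month, hence T = 2π/ω ≈ 13.9 months.

T ≈ 13.9 months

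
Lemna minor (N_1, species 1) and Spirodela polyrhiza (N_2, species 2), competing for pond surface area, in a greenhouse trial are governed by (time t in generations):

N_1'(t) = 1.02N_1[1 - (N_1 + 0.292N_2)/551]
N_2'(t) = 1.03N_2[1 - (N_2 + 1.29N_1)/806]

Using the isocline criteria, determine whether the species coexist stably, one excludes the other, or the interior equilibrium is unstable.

stable coexistence

Compare the nullcline intercepts: K1/α12 = 551/0.292 = 1890 > K2 = 806; K2/α21 = 806/1.29 = 625 > K1 = 551.
Since both inequalities hold, each species can invade when rare, so the interior equilibrium is stable.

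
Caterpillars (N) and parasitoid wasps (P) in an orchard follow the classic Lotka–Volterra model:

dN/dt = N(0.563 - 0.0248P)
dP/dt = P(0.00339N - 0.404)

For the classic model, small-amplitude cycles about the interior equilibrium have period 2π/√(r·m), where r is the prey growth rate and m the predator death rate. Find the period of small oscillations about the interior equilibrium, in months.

Here r = 0.563 and m = 0.404, so r·m = 0.227.
ω = √0.227 = 0.477 per month, hence T = 2π/ω ≈ 13.2 months.

T ≈ 13.2 months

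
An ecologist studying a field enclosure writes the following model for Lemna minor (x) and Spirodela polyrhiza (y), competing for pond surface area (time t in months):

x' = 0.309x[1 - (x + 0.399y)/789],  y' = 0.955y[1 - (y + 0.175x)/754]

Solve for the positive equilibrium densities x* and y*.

Setting both brackets to zero gives the nullclines x + 0.399y = 789 and 0.175x + y = 754.
Substituting y = 754 - 0.175x into the first: x(1 - 0.399·0.175) = 789 - 0.399·754.
So x* = 488/0.93 = 525, and then y* = 754 - 0.175·525 = 662.

x* ≈ 525, y* ≈ 662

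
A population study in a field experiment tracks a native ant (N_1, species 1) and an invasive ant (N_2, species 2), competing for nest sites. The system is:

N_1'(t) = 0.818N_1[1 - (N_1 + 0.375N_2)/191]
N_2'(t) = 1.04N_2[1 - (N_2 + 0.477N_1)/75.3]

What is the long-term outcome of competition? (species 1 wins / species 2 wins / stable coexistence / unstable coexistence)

species 1 excludes species 2

Compare the nullcline intercepts: K1/α12 = 191/0.375 = 509 > K2 = 75.3; K2/α21 = 75.3/0.477 = 158 < K1 = 191.
Since the inequalities point opposite ways, species 1 can invade but species 2 cannot.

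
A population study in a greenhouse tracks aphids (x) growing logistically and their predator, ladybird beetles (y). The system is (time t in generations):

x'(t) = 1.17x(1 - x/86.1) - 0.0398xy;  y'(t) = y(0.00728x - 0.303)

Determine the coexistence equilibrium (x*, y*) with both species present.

From dy/dt = 0 with y > 0: 0.00728x* = 0.303, so x* = 41.6.
Substitute into dx/dt = 0: 1.17(1 - 41.6/86.1) = 0.0398y*.
The bracket is 0.517, giving y* = 0.604/0.0398 = 15.2.

x* ≈ 41.6, y* ≈ 15.2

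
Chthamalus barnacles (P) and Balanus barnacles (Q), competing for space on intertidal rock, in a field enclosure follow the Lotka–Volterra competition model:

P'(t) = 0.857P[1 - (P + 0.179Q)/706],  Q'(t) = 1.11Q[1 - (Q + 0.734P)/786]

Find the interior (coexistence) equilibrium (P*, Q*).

Setting both brackets to zero gives the nullclines P + 0.179Q = 706 and 0.734P + Q = 786.
Substituting Q = 786 - 0.734P into the first: P(1 - 0.179·0.734) = 706 - 0.179·786.
So P* = 565/0.869 = 651, and then Q* = 786 - 0.734·651 = 308.

P* ≈ 651, Q* ≈ 308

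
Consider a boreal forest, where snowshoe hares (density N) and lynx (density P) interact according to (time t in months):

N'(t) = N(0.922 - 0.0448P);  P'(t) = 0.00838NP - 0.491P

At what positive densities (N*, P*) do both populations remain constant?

Set dP/dt = 0 with P > 0: 0.00838N - 0.491 = 0, so N* = 0.491/0.00838 = 58.6.
Set dN/dt = 0 with N > 0: 0.922 - 0.0448P = 0, so P* = 0.922/0.0448 = 20.6.

N* ≈ 58.6, P* ≈ 20.6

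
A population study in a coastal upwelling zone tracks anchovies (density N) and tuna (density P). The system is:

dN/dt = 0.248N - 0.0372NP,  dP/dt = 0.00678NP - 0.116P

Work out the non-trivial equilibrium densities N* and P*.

N* ≈ 17.1, P* ≈ 6.67

Set dP/dt = 0 with P > 0: 0.00678N - 0.116 = 0, so N* = 0.116/0.00678 = 17.1.
Set dN/dt = 0 with N > 0: 0.248 - 0.0372P = 0, so P* = 0.248/0.0372 = 6.67.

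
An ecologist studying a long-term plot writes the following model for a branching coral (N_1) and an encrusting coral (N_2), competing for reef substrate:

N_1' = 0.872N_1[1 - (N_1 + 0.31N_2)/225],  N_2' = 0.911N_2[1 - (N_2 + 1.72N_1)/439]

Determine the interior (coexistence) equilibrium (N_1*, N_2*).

Setting both brackets to zero gives the nullclines N_1 + 0.31N_2 = 225 and 1.72N_1 + N_2 = 439.
Substituting N_2 = 439 - 1.72N_1 into the first: N_1(1 - 0.31·1.72) = 225 - 0.31·439.
So N_1* = 88.9/0.467 = 190, and then N_2* = 439 - 1.72·190 = 111.

N_1* ≈ 190, N_2* ≈ 111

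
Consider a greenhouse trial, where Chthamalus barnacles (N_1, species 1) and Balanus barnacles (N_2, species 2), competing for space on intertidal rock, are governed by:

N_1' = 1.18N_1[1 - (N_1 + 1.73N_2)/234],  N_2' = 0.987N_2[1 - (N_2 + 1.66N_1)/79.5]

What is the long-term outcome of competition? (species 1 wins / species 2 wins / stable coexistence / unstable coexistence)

species 1 excludes species 2

Compare the nullcline intercepts: K1/α12 = 234/1.73 = 135 > K2 = 79.5; K2/α21 = 79.5/1.66 = 47.9 < K1 = 234.
Since the inequalities point opposite ways, species 1 can invade but species 2 cannot.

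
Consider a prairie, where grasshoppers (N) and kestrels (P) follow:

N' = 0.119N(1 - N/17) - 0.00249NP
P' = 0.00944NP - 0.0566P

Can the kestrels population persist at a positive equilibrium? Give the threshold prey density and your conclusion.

Threshold N = 6; K > 6, so yes, the predator persists.

The predator equation gives dP/dt > 0 only when N > 0.0566/0.00944 = 6.
Without the predator, N → K = 17. Since 17 > 6, the predator can invade and persist.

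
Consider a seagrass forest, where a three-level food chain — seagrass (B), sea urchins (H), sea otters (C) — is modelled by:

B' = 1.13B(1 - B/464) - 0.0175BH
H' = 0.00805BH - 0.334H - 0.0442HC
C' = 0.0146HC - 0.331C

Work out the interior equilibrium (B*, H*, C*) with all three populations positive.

From dC/dt = 0: 0.0146H* = 0.331, so H* = 22.7.
From dB/dt = 0: 1.13(1 - B*/464) = 0.0175·22.7, giving B* = 464·(1 - 0.351) = 301.
From dH/dt = 0: 0.00805·301 - 0.334 = 0.0442C*, so C* = 2.09/0.0442 = 47.3.

B* ≈ 301, H* ≈ 22.7, C* ≈ 47.3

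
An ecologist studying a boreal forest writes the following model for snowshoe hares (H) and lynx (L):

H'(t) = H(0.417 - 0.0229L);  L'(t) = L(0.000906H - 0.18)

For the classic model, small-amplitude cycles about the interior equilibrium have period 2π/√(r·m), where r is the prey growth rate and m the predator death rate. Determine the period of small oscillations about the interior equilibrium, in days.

Here r = 0.417 and m = 0.18, so r·m = 0.0751.
ω = √0.0751 = 0.274 per day, hence T = 2π/ω ≈ 22.9 days.

T ≈ 22.9 days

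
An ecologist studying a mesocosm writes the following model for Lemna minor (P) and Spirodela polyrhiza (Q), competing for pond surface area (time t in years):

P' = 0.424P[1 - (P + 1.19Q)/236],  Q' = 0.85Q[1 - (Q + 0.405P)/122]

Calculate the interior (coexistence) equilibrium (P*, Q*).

P* ≈ 175, Q* ≈ 51

Setting both brackets to zero gives the nullclines P + 1.19Q = 236 and 0.405P + Q = 122.
Substituting Q = 122 - 0.405P into the first: P(1 - 1.19·0.405) = 236 - 1.19·122.
So P* = 90.8/0.518 = 175, and then Q* = 122 - 0.405·175 = 51.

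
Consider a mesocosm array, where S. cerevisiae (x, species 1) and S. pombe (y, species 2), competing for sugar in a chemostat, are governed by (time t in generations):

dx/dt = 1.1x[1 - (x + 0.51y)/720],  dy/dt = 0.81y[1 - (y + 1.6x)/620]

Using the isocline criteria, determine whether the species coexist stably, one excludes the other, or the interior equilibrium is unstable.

species 1 excludes species 2

Compare the nullcline intercepts: K1/α12 = 720/0.51 = 1410 > K2 = 620; K2/α21 = 620/1.6 = 388 < K1 = 720.
Since the inequalities point opposite ways, species 1 can invade but species 2 cannot.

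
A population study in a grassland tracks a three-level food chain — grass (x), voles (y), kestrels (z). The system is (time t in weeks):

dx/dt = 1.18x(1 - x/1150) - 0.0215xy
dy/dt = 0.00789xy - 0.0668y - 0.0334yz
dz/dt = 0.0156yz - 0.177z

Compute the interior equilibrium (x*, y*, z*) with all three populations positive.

x* ≈ 912, y* ≈ 11.3, z* ≈ 214

From dz/dt = 0: 0.0156y* = 0.177, so y* = 11.3.
From dx/dt = 0: 1.18(1 - x*/1150) = 0.0215·11.3, giving x* = 1150·(1 - 0.207) = 912.
From dy/dt = 0: 0.00789·912 - 0.0668 = 0.0334z*, so z* = 7.13/0.0334 = 214.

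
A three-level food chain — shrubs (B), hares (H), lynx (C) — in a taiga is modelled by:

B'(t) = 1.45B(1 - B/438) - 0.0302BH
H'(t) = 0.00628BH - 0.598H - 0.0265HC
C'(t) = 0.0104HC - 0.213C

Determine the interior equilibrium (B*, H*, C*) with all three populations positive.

B* ≈ 251, H* ≈ 20.5, C* ≈ 37

From dC/dt = 0: 0.0104H* = 0.213, so H* = 20.5.
From dB/dt = 0: 1.45(1 - B*/438) = 0.0302·20.5, giving B* = 438·(1 - 0.427) = 251.
From dH/dt = 0: 0.00628·251 - 0.598 = 0.0265C*, so C* = 0.979/0.0265 = 37.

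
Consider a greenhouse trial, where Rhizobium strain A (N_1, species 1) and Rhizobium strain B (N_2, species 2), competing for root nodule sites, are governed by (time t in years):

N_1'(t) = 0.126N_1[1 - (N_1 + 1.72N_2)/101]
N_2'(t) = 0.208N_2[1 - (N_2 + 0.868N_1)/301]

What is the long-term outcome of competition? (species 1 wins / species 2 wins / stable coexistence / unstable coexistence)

Compare the nullcline intercepts: K1/α12 = 101/1.72 = 58.7 < K2 = 301; K2/α21 = 301/0.868 = 347 > K1 = 101.
Since the inequalities point opposite ways, species 2 can invade but species 1 cannot.

species 2 excludes species 1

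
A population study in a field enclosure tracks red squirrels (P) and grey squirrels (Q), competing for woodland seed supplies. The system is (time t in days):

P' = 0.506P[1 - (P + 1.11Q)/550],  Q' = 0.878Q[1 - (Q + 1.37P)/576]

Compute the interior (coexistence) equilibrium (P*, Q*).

P* ≈ 172, Q* ≈ 341

Setting both brackets to zero gives the nullclines P + 1.11Q = 550 and 1.37P + Q = 576.
Substituting Q = 576 - 1.37P into the first: P(1 - 1.11·1.37) = 550 - 1.11·576.
So P* = -89.4/-0.521 = 172, and then Q* = 576 - 1.37·172 = 341.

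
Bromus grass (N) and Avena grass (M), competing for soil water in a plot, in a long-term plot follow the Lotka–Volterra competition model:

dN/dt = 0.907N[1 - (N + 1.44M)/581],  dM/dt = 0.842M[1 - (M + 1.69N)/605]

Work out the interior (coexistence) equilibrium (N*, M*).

Setting both brackets to zero gives the nullclines N + 1.44M = 581 and 1.69N + M = 605.
Substituting M = 605 - 1.69N into the first: N(1 - 1.44·1.69) = 581 - 1.44·605.
So N* = -290/-1.43 = 202, and then M* = 605 - 1.69·202 = 263.

N* ≈ 202, M* ≈ 263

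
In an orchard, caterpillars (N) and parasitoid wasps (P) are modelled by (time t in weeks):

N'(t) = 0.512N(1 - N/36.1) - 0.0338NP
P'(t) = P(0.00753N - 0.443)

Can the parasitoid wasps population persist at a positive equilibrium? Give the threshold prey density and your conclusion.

The predator equation gives dP/dt > 0 only when N > 0.443/0.00753 = 58.8.
Without the predator, N → K = 36.1. Since 36.1 < 58.8, the predator cannot invade.

Threshold N = 58.8; K < 58.8, so no, the predator goes extinct.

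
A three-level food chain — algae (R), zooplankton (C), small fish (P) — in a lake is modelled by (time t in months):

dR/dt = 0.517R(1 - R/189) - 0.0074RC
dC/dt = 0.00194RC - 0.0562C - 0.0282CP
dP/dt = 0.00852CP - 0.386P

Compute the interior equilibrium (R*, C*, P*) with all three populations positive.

From dP/dt = 0: 0.00852C* = 0.386, so C* = 45.3.
From dR/dt = 0: 0.517(1 - R*/189) = 0.0074·45.3, giving R* = 189·(1 - 0.648) = 66.4.
From dC/dt = 0: 0.00194·66.4 - 0.0562 = 0.0282P*, so P* = 0.0727/0.0282 = 2.58.

R* ≈ 66.4, C* ≈ 45.3, P* ≈ 2.58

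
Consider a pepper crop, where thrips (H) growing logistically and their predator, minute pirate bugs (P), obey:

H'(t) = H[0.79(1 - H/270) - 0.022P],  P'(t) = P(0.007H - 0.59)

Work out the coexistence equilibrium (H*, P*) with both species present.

H* ≈ 84.3, P* ≈ 24.7

From dP/dt = 0 with P > 0: 0.007H* = 0.59, so H* = 84.3.
Substitute into dH/dt = 0: 0.79(1 - 84.3/270) = 0.022P*.
The bracket is 0.688, giving P* = 0.543/0.022 = 24.7.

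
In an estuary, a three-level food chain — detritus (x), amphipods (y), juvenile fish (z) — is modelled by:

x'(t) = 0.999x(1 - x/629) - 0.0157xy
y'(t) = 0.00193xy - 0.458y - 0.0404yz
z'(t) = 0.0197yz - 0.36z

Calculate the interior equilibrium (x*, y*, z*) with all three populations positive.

From dz/dt = 0: 0.0197y* = 0.36, so y* = 18.3.
From dx/dt = 0: 0.999(1 - x*/629) = 0.0157·18.3, giving x* = 629·(1 - 0.287) = 448.
From dy/dt = 0: 0.00193·448 - 0.458 = 0.0404z*, so z* = 0.407/0.0404 = 10.1.

x* ≈ 448, y* ≈ 18.3, z* ≈ 10.1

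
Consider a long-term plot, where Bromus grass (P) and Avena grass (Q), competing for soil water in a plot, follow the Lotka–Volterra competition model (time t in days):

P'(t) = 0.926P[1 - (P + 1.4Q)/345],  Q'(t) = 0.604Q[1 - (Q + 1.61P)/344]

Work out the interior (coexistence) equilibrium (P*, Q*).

P* ≈ 109, Q* ≈ 169

Setting both brackets to zero gives the nullclines P + 1.4Q = 345 and 1.61P + Q = 344.
Substituting Q = 344 - 1.61P into the first: P(1 - 1.4·1.61) = 345 - 1.4·344.
So P* = -137/-1.25 = 109, and then Q* = 344 - 1.61·109 = 169.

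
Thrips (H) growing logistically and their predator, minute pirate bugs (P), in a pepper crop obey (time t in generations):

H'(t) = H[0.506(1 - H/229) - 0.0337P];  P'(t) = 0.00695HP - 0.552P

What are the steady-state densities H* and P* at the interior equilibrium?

From dP/dt = 0 with P > 0: 0.00695H* = 0.552, so H* = 79.4.
Substitute into dH/dt = 0: 0.506(1 - 79.4/229) = 0.0337P*.
The bracket is 0.653, giving P* = 0.331/0.0337 = 9.81.

H* ≈ 79.4, P* ≈ 9.81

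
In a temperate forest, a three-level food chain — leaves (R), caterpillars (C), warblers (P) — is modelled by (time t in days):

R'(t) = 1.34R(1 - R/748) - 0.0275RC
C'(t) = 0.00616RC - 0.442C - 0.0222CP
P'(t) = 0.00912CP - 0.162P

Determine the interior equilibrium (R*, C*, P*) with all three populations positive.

From dP/dt = 0: 0.00912C* = 0.162, so C* = 17.8.
From dR/dt = 0: 1.34(1 - R*/748) = 0.0275·17.8, giving R* = 748·(1 - 0.365) = 475.
From dC/dt = 0: 0.00616·475 - 0.442 = 0.0222P*, so P* = 2.49/0.0222 = 112.

R* ≈ 475, C* ≈ 17.8, P* ≈ 112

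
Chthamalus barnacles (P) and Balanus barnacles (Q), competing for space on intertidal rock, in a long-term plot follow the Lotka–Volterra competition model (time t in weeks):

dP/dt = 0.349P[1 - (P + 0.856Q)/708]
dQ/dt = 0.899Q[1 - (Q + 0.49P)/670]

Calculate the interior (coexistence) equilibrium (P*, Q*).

P* ≈ 232, Q* ≈ 556

Setting both brackets to zero gives the nullclines P + 0.856Q = 708 and 0.49P + Q = 670.
Substituting Q = 670 - 0.49P into the first: P(1 - 0.856·0.49) = 708 - 0.856·670.
So P* = 134/0.581 = 232, and then Q* = 670 - 0.49·232 = 556.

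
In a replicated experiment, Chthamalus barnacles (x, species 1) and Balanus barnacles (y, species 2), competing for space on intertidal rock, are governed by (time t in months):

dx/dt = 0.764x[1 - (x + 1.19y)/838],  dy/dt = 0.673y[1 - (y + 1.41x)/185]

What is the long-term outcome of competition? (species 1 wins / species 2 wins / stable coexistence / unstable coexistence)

species 1 excludes species 2

Compare the nullcline intercepts: K1/α12 = 838/1.19 = 704 > K2 = 185; K2/α21 = 185/1.41 = 131 < K1 = 838.
Since the inequalities point opposite ways, species 1 can invade but species 2 cannot.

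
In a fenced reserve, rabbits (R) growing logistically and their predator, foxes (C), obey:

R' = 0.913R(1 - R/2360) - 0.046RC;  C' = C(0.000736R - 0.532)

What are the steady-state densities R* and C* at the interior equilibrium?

From dC/dt = 0 with C > 0: 0.000736R* = 0.532, so R* = 723.
Substitute into dR/dt = 0: 0.913(1 - 723/2360) = 0.046C*.
The bracket is 0.694, giving C* = 0.633/0.046 = 13.8.

R* ≈ 723, C* ≈ 13.8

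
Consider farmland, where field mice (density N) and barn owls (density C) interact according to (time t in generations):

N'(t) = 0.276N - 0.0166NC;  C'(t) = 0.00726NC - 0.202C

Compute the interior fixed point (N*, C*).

Set dC/dt = 0 with C > 0: 0.00726N - 0.202 = 0, so N* = 0.202/0.00726 = 27.8.
Set dN/dt = 0 with N > 0: 0.276 - 0.0166C = 0, so C* = 0.276/0.0166 = 16.6.

N* ≈ 27.8, C* ≈ 16.6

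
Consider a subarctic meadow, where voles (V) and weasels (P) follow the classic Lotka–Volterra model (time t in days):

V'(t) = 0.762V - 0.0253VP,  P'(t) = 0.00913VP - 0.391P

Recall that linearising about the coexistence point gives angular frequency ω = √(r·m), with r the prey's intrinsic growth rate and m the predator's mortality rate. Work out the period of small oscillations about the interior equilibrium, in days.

T ≈ 11.5 days

Here r = 0.762 and m = 0.391, so r·m = 0.298.
ω = √0.298 = 0.546 per day, hence T = 2π/ω ≈ 11.5 days.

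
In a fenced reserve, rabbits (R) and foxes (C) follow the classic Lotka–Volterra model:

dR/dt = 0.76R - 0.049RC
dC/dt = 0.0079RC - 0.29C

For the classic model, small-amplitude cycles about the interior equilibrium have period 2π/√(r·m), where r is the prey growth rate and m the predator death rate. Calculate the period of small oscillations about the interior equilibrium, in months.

T ≈ 13.4 months

Here r = 0.76 and m = 0.29, so r·m = 0.22.
ω = √0.22 = 0.469 per month, hence T = 2π/ω ≈ 13.4 months.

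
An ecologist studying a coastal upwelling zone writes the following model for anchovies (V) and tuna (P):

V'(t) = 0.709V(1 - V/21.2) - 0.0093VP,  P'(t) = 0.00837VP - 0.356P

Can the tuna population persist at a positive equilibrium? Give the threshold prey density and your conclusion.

The predator equation gives dP/dt > 0 only when V > 0.356/0.00837 = 42.5.
Without the predator, V → K = 21.2. Since 21.2 < 42.5, the predator cannot invade.

Threshold V = 42.5; K < 42.5, so no, the predator goes extinct.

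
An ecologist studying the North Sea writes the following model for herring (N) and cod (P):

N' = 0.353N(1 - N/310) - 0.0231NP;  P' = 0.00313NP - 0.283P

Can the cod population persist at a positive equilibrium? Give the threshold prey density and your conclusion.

The predator equation gives dP/dt > 0 only when N > 0.283/0.00313 = 90.4.
Without the predator, N → K = 310. Since 310 > 90.4, the predator can invade and persist.

Threshold N = 90.4; K > 90.4, so yes, the predator persists.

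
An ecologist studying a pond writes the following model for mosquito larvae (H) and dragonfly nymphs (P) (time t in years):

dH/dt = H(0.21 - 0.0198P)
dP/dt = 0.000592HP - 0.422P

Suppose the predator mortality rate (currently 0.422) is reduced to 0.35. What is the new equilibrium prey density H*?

At the interior fixed point, setting dP/dt = 0 with P > 0 fixes H* = (predator death rate)/(HP coefficient) — independent of the other coefficients.
With the change, H* = 0.35/0.000592 = 591; it falls from 713.

H* ≈ 591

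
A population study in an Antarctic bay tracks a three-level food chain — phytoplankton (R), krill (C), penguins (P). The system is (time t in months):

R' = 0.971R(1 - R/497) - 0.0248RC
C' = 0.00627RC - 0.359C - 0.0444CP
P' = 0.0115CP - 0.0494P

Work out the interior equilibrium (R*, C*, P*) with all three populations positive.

R* ≈ 442, C* ≈ 4.3, P* ≈ 54.4

From dP/dt = 0: 0.0115C* = 0.0494, so C* = 4.3.
From dR/dt = 0: 0.971(1 - R*/497) = 0.0248·4.3, giving R* = 497·(1 - 0.11) = 442.
From dC/dt = 0: 0.00627·442 - 0.359 = 0.0444P*, so P* = 2.42/0.0444 = 54.4.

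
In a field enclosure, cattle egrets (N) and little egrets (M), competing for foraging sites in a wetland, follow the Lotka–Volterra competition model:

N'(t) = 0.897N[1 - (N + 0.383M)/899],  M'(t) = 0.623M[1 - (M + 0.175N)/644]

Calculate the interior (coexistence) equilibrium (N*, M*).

Setting both brackets to zero gives the nullclines N + 0.383M = 899 and 0.175N + M = 644.
Substituting M = 644 - 0.175N into the first: N(1 - 0.383·0.175) = 899 - 0.383·644.
So N* = 652/0.933 = 699, and then M* = 644 - 0.175·699 = 522.

N* ≈ 699, M* ≈ 522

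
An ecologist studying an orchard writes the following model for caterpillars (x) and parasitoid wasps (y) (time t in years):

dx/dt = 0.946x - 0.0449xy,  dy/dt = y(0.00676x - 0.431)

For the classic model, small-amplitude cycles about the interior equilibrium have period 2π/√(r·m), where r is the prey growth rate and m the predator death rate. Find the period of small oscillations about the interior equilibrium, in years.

Here r = 0.946 and m = 0.431, so r·m = 0.408.
ω = √0.408 = 0.639 per year, hence T = 2π/ω ≈ 9.84 years.

T ≈ 9.84 years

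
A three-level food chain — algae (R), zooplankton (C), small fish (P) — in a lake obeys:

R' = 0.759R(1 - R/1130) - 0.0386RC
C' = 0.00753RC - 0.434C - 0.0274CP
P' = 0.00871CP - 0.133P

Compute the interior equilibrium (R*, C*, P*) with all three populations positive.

From dP/dt = 0: 0.00871C* = 0.133, so C* = 15.3.
From dR/dt = 0: 0.759(1 - R*/1130) = 0.0386·15.3, giving R* = 1130·(1 - 0.777) = 252.
From dC/dt = 0: 0.00753·252 - 0.434 = 0.0274P*, so P* = 1.47/0.0274 = 53.5.

R* ≈ 252, C* ≈ 15.3, P* ≈ 53.5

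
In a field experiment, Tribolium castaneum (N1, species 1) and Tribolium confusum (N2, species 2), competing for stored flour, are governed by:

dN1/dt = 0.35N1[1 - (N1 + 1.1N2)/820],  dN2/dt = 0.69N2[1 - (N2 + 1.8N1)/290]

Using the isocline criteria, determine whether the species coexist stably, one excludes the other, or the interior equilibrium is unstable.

species 1 excludes species 2

Compare the nullcline intercepts: K1/α12 = 820/1.1 = 745 > K2 = 290; K2/α21 = 290/1.8 = 161 < K1 = 820.
Since the inequalities point opposite ways, species 1 can invade but species 2 cannot.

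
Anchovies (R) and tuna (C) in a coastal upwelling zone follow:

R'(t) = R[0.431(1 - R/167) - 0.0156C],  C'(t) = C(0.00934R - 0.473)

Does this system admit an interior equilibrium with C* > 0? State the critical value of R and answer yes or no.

The predator equation gives dC/dt > 0 only when R > 0.473/0.00934 = 50.6.
Without the predator, R → K = 167. Since 167 > 50.6, the predator can invade and persist.

Threshold R = 50.6; K > 50.6, so yes, the predator persists.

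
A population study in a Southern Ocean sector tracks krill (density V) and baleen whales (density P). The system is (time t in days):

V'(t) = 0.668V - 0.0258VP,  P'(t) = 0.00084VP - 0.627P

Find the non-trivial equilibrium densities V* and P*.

V* ≈ 746, P* ≈ 25.9

Set dP/dt = 0 with P > 0: 0.00084V - 0.627 = 0, so V* = 0.627/0.00084 = 746.
Set dV/dt = 0 with V > 0: 0.668 - 0.0258P = 0, so P* = 0.668/0.0258 = 25.9.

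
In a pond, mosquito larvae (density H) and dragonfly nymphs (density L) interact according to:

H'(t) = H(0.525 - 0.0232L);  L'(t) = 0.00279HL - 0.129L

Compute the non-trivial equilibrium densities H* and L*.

Set dL/dt = 0 with L > 0: 0.00279H - 0.129 = 0, so H* = 0.129/0.00279 = 46.2.
Set dH/dt = 0 with H > 0: 0.525 - 0.0232L = 0, so L* = 0.525/0.0232 = 22.6.

H* ≈ 46.2, L* ≈ 22.6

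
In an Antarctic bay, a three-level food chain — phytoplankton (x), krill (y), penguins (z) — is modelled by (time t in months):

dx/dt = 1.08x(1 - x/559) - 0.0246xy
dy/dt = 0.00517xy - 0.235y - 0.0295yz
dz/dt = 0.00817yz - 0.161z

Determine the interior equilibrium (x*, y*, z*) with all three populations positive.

x* ≈ 308, y* ≈ 19.7, z* ≈ 46

From dz/dt = 0: 0.00817y* = 0.161, so y* = 19.7.
From dx/dt = 0: 1.08(1 - x*/559) = 0.0246·19.7, giving x* = 559·(1 - 0.449) = 308.
From dy/dt = 0: 0.00517·308 - 0.235 = 0.0295z*, so z* = 1.36/0.0295 = 46.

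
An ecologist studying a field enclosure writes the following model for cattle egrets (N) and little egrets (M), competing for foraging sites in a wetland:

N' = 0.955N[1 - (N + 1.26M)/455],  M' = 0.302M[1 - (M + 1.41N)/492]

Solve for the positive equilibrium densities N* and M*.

Setting both brackets to zero gives the nullclines N + 1.26M = 455 and 1.41N + M = 492.
Substituting M = 492 - 1.41N into the first: N(1 - 1.26·1.41) = 455 - 1.26·492.
So N* = -165/-0.777 = 212, and then M* = 492 - 1.41·212 = 193.

N* ≈ 212, M* ≈ 193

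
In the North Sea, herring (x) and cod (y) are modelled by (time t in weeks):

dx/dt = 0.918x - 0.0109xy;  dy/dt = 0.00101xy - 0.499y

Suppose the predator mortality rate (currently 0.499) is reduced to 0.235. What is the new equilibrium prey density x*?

At the interior fixed point, setting dy/dt = 0 with y > 0 fixes x* = (predator death rate)/(xy coefficient) — independent of the other coefficients.
With the change, x* = 0.235/0.00101 = 233; it falls from 494.

x* ≈ 233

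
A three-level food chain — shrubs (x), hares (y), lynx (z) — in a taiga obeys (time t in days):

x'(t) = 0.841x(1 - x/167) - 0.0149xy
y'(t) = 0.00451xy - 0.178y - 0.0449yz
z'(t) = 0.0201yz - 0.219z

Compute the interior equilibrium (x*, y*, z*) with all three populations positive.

From dz/dt = 0: 0.0201y* = 0.219, so y* = 10.9.
From dx/dt = 0: 0.841(1 - x*/167) = 0.0149·10.9, giving x* = 167·(1 - 0.193) = 135.
From dy/dt = 0: 0.00451·135 - 0.178 = 0.0449z*, so z* = 0.43/0.0449 = 9.57.

x* ≈ 135, y* ≈ 10.9, z* ≈ 9.57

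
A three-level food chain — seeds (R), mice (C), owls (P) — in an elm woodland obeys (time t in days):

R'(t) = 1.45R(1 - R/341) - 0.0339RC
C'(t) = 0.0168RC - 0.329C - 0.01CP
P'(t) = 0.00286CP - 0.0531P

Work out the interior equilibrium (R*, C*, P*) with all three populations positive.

From dP/dt = 0: 0.00286C* = 0.0531, so C* = 18.6.
From dR/dt = 0: 1.45(1 - R*/341) = 0.0339·18.6, giving R* = 341·(1 - 0.434) = 193.
From dC/dt = 0: 0.0168·193 - 0.329 = 0.01P*, so P* = 2.91/0.01 = 291.

R* ≈ 193, C* ≈ 18.6, P* ≈ 291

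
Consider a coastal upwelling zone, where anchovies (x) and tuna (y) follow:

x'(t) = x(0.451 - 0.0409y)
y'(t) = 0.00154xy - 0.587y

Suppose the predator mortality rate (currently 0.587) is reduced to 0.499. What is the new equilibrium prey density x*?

x* ≈ 324

At the interior fixed point, setting dy/dt = 0 with y > 0 fixes x* = (predator death rate)/(xy coefficient) — independent of the other coefficients.
With the change, x* = 0.499/0.00154 = 324; it falls from 381.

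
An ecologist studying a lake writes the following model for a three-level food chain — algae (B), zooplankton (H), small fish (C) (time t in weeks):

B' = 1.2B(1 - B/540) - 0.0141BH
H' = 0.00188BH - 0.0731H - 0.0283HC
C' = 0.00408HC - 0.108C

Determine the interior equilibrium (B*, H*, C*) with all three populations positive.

B* ≈ 372, H* ≈ 26.5, C* ≈ 22.1

From dC/dt = 0: 0.00408H* = 0.108, so H* = 26.5.
From dB/dt = 0: 1.2(1 - B*/540) = 0.0141·26.5, giving B* = 540·(1 - 0.311) = 372.
From dH/dt = 0: 0.00188·372 - 0.0731 = 0.0283C*, so C* = 0.626/0.0283 = 22.1.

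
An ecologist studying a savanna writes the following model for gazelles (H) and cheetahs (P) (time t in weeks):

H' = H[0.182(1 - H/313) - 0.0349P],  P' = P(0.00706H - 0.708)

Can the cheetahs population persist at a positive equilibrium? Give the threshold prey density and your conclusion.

Threshold H = 100; K > 100, so yes, the predator persists.

The predator equation gives dP/dt > 0 only when H > 0.708/0.00706 = 100.
Without the predator, H → K = 313. Since 313 > 100, the predator can invade and persist.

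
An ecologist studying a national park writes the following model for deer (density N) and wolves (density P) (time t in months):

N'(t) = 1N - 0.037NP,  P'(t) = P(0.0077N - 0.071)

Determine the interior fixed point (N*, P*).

Set dP/dt = 0 with P > 0: 0.0077N - 0.071 = 0, so N* = 0.071/0.0077 = 9.22.
Set dN/dt = 0 with N > 0: 1 - 0.037P = 0, so P* = 1/0.037 = 27.

N* ≈ 9.22, P* ≈ 27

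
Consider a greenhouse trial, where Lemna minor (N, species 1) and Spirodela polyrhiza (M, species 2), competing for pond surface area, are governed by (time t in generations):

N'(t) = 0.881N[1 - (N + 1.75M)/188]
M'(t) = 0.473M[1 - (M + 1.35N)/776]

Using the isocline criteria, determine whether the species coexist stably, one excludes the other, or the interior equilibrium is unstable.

Compare the nullcline intercepts: K1/α12 = 188/1.75 = 107 < K2 = 776; K2/α21 = 776/1.35 = 575 > K1 = 188.
Since the inequalities point opposite ways, species 2 can invade but species 1 cannot.

species 2 excludes species 1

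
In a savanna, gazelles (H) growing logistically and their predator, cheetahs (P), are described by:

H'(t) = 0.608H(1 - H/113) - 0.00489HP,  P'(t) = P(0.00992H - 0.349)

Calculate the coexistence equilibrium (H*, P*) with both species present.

From dP/dt = 0 with P > 0: 0.00992H* = 0.349, so H* = 35.2.
Substitute into dH/dt = 0: 0.608(1 - 35.2/113) = 0.00489P*.
The bracket is 0.689, giving P* = 0.419/0.00489 = 85.6.

H* ≈ 35.2, P* ≈ 85.6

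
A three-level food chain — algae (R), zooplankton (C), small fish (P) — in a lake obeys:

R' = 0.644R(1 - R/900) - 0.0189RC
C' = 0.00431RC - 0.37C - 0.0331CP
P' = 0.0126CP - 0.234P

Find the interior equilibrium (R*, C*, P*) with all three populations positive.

R* ≈ 409, C* ≈ 18.6, P* ≈ 42.1

From dP/dt = 0: 0.0126C* = 0.234, so C* = 18.6.
From dR/dt = 0: 0.644(1 - R*/900) = 0.0189·18.6, giving R* = 900·(1 - 0.545) = 409.
From dC/dt = 0: 0.00431·409 - 0.37 = 0.0331P*, so P* = 1.39/0.0331 = 42.1.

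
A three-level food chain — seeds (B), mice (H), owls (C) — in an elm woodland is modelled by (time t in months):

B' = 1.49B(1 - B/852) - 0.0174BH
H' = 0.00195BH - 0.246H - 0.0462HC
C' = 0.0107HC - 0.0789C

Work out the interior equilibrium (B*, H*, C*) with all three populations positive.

B* ≈ 779, H* ≈ 7.37, C* ≈ 27.5

From dC/dt = 0: 0.0107H* = 0.0789, so H* = 7.37.
From dB/dt = 0: 1.49(1 - B*/852) = 0.0174·7.37, giving B* = 852·(1 - 0.0861) = 779.
From dH/dt = 0: 0.00195·779 - 0.246 = 0.0462C*, so C* = 1.27/0.0462 = 27.5.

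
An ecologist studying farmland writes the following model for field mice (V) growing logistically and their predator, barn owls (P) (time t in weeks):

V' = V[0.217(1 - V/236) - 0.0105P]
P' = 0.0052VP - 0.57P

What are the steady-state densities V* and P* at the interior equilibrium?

From dP/dt = 0 with P > 0: 0.0052V* = 0.57, so V* = 110.
Substitute into dV/dt = 0: 0.217(1 - 110/236) = 0.0105P*.
The bracket is 0.536, giving P* = 0.116/0.0105 = 11.1.

V* ≈ 110, P* ≈ 11.1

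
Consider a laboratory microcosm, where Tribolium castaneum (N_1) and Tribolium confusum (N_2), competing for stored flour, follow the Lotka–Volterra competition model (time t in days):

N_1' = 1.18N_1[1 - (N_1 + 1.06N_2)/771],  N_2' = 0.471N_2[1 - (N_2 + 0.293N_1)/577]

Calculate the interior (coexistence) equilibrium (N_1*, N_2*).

Setting both brackets to zero gives the nullclines N_1 + 1.06N_2 = 771 and 0.293N_1 + N_2 = 577.
Substituting N_2 = 577 - 0.293N_1 into the first: N_1(1 - 1.06·0.293) = 771 - 1.06·577.
So N_1* = 159/0.689 = 231, and then N_2* = 577 - 0.293·231 = 509.

N_1* ≈ 231, N_2* ≈ 509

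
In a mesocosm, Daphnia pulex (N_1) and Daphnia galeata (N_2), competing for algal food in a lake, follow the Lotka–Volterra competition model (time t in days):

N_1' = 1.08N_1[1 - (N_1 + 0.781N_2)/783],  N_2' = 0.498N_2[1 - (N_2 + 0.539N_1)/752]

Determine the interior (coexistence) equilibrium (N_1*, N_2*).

Setting both brackets to zero gives the nullclines N_1 + 0.781N_2 = 783 and 0.539N_1 + N_2 = 752.
Substituting N_2 = 752 - 0.539N_1 into the first: N_1(1 - 0.781·0.539) = 783 - 0.781·752.
So N_1* = 196/0.579 = 338, and then N_2* = 752 - 0.539·338 = 570.

N_1* ≈ 338, N_2* ≈ 570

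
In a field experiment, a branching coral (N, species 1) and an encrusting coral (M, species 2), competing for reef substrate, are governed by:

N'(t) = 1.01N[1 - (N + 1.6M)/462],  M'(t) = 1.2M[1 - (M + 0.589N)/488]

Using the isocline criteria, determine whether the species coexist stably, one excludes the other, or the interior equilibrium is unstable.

species 2 excludes species 1

Compare the nullcline intercepts: K1/α12 = 462/1.6 = 289 < K2 = 488; K2/α21 = 488/0.589 = 829 > K1 = 462.
Since the inequalities point opposite ways, species 2 can invade but species 1 cannot.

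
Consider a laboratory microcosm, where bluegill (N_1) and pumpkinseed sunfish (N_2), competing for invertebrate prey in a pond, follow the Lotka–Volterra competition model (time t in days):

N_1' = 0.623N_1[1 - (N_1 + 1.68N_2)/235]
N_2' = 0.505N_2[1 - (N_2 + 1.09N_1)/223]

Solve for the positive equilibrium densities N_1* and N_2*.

Setting both brackets to zero gives the nullclines N_1 + 1.68N_2 = 235 and 1.09N_1 + N_2 = 223.
Substituting N_2 = 223 - 1.09N_1 into the first: N_1(1 - 1.68·1.09) = 235 - 1.68·223.
So N_1* = -140/-0.831 = 168, and then N_2* = 223 - 1.09·168 = 39.9.

N_1* ≈ 168, N_2* ≈ 39.9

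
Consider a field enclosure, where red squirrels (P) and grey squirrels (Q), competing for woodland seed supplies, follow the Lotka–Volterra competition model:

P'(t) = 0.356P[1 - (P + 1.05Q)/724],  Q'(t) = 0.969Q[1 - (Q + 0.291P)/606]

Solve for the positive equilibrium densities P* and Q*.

Setting both brackets to zero gives the nullclines P + 1.05Q = 724 and 0.291P + Q = 606.
Substituting Q = 606 - 0.291P into the first: P(1 - 1.05·0.291) = 724 - 1.05·606.
So P* = 87.7/0.694 = 126, and then Q* = 606 - 0.291·126 = 569.

P* ≈ 126, Q* ≈ 569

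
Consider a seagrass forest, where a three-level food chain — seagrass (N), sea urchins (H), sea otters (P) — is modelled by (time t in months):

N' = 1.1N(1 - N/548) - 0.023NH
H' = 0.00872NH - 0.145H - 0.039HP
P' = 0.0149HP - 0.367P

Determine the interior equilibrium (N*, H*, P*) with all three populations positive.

From dP/dt = 0: 0.0149H* = 0.367, so H* = 24.6.
From dN/dt = 0: 1.1(1 - N*/548) = 0.023·24.6, giving N* = 548·(1 - 0.515) = 266.
From dH/dt = 0: 0.00872·266 - 0.145 = 0.039P*, so P* = 2.17/0.039 = 55.7.

N* ≈ 266, H* ≈ 24.6, P* ≈ 55.7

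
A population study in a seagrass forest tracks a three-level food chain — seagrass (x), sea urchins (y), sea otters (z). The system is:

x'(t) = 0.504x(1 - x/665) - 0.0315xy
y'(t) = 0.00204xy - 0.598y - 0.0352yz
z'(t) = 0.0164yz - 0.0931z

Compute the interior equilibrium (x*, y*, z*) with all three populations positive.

x* ≈ 429, y* ≈ 5.68, z* ≈ 7.88

From dz/dt = 0: 0.0164y* = 0.0931, so y* = 5.68.
From dx/dt = 0: 0.504(1 - x*/665) = 0.0315·5.68, giving x* = 665·(1 - 0.355) = 429.
From dy/dt = 0: 0.00204·429 - 0.598 = 0.0352z*, so z* = 0.277/0.0352 = 7.88.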